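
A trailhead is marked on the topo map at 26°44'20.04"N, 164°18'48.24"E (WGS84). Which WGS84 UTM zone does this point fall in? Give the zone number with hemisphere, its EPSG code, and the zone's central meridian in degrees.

UTM zone = ⌊(λ + 180)/6⌋ + 1; 164.3134° ∈ [162°, 168°) → zone 58.
Hemisphere: N (φ ≥ 0).
Central meridian λ₀ = 6×58 − 183 = 165°.
EPSG code: 32658.

Zone 58N (EPSG:32658), central meridian 165°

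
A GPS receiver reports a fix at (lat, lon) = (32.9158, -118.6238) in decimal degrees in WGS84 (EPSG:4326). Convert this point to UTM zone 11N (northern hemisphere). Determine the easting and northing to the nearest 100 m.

E 348200 m, N 3643100 m

Zone 11 central meridian λ₀ = 6×11 − 183 = -117°; Δλ = -1.6238°.
Transverse Mercator on WGS84 with k₀ = 0.9996 gives E = 348159.064 m, N = 3643121.989 m.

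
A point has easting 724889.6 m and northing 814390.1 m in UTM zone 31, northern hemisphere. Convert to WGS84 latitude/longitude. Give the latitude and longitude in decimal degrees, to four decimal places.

Zone 31N: λ₀ = 3°, k₀ = 0.9996, false easting 500000 m.
Meridian distance M = (N − FN)/k₀ = 814716.0 m.
Inverse transverse Mercator on WGS84 gives φ = 7.36299971°, λ = 5.03729958°.

lat 7.3630°, lon 5.0373°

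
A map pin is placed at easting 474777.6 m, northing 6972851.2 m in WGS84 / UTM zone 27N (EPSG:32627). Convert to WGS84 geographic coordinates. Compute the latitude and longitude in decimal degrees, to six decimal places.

lat 62.884800°, lon -21.495999°

Zone 27N: λ₀ = -21°, k₀ = 0.9996, false easting 500000 m.
Meridian distance M = (N − FN)/k₀ = 6975641.5 m.
Inverse transverse Mercator on WGS84 gives φ = 62.88479957°, λ = -21.49599933°.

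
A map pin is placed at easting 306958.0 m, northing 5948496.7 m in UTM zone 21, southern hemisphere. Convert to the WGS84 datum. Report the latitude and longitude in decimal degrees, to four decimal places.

Zone 21S: λ₀ = -57°, k₀ = 0.9996, false easting 500000 m, false northing 10000000 m.
Meridian distance M = (N − FN)/k₀ = -4053124.5 m.
Inverse transverse Mercator on WGS84 gives φ = -36.58949990°, λ = -59.15790011°.

lat -36.5895°, lon -59.1579°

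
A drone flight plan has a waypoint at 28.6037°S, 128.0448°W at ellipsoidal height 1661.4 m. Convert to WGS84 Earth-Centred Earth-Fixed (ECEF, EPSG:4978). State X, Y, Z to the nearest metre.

WGS84: a = 6378137 m, e² = 0.006694380; N(φ) = a/√(1−e²sin²φ) = 6383035.795 m.
X = (N+h)·cosφ·cosλ = -3454517.336 m; Y = (N+h)·cosφ·sinλ = -4414461.468 m; Z = (N(1−e²)+h)·sinφ = -3036207.404 m.

X -3454517 m, Y -4414461 m, Z -3036207 m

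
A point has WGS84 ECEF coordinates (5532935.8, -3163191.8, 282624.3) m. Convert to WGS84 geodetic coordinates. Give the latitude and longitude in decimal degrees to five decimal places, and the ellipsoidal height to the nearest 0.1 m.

λ = atan2(Y, X) = -29.75670033°; p = √(X²+Y²) = 6373316.3 m.
Bowring's method on WGS84 (a = 6378137 m, b = 6356752.314 m) gives φ = 2.55619987°, h = 1484.903 m.

lat 2.55620°, lon -29.75670°, h 1484.9 m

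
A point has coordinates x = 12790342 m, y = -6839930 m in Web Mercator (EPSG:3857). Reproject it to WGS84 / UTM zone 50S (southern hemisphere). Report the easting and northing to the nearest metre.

Web Mercator inverse (R = 6378137 m) → φ = -52.21960131°, λ = 114.89759708°.
UTM 50S forward: E = 356384.219 m, N = 4212453.698 m.

E 356384 m, N 4212454 m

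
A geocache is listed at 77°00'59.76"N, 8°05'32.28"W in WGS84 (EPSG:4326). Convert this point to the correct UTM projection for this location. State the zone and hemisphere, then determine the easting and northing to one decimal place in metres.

Longitude -8.0923° lies in the 6° band [-12°, -6°), giving zone 29; latitude is north of the equator, so 29N.
Zone 29 central meridian λ₀ = 6×29 − 183 = -9°; Δλ = +0.9077°.
Transverse Mercator on WGS84 with k₀ = 0.9996 gives E = 522764.118 m, N = 8548801.308 m.

Zone 29N: E 522764.1 m, N 8548801.3 m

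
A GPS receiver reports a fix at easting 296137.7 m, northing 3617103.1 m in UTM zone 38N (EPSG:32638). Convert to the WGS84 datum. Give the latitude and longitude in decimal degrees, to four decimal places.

Zone 38N: λ₀ = 45°, k₀ = 0.9996, false easting 500000 m.
Meridian distance M = (N − FN)/k₀ = 3618550.5 m.
Inverse transverse Mercator on WGS84 gives φ = 32.67280019°, λ = 42.82589949°.

lat 32.6728°, lon 42.8259°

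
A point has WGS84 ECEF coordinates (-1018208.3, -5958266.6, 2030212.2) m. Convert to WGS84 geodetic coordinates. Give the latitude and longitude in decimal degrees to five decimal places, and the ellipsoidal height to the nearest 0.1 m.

λ = atan2(Y, X) = -99.69760008°; p = √(X²+Y²) = 6044641.3 m.
Bowring's method on WGS84 (a = 6378137 m, b = 6356752.314 m) gives φ = 18.68210034°, h = 517.006 m.

lat 18.68210°, lon -99.69760°, h 517.0 m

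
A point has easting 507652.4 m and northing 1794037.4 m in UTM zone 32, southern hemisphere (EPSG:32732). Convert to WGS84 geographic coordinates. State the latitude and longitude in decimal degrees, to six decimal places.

lat -73.945400°, lon 9.247900°

Zone 32S: λ₀ = 9°, k₀ = 0.9996, false easting 500000 m, false northing 10000000 m.
Meridian distance M = (N − FN)/k₀ = -8209246.3 m.
Inverse transverse Mercator on WGS84 gives φ = -73.94539960°, λ = 9.24789964°.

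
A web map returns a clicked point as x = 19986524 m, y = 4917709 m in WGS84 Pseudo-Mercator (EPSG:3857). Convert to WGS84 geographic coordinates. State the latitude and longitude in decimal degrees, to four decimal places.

lat 40.3553°, lon 179.5420°

R = 6378137 m. λ = x/R = 179.54199986°.
φ = 2·arctan(exp(y/R)) − 90° = 2·arctan(2.16198) − 90° = 40.35530249°.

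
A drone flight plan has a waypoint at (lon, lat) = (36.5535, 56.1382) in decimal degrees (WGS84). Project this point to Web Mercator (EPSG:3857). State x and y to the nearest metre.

x 4069117 m, y 7585977 m

Web Mercator is spherical with R = a = 6378137 m.
x = R·λ = 6378137 × 0.637978928 = 4069117.007 m.
y = R·ln tan(π/4 + φ/2) = 6378137 × 1.189371866 = 7585976.703 m.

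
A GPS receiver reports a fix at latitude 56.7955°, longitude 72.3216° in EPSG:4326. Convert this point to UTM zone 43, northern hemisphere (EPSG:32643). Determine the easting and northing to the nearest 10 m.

E 336430 m, N 6297820 m

Zone 43 central meridian λ₀ = 6×43 − 183 = 75°; Δλ = -2.6784°.
Transverse Mercator on WGS84 with k₀ = 0.9996 gives E = 336425.300 m, N = 6297822.286 m.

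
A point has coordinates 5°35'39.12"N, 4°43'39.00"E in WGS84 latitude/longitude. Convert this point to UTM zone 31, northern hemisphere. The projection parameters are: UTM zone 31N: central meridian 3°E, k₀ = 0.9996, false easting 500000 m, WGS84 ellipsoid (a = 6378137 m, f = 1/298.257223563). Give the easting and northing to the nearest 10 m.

Zone 31 central meridian λ₀ = 6×31 − 183 = 3°; Δλ = +1.7275°.
Transverse Mercator on WGS84 with k₀ = 0.9996 gives E = 691346.691 m, N = 618628.139 m.

E 691350 m, N 618630 m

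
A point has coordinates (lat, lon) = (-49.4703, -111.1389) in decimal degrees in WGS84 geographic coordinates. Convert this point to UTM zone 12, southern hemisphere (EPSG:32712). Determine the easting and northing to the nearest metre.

Zone 12 central meridian λ₀ = 6×12 − 183 = -111°; Δλ = -0.1389°.
Transverse Mercator on WGS84 with k₀ = 0.9996 gives E = 489936.503 m, N = 4520251.788 m.

E 489937 m, N 4520252 m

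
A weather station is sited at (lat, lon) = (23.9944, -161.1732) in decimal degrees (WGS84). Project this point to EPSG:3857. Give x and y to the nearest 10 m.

x -17941720 m, y 2752730 m

Web Mercator is spherical with R = a = 6378137 m.
x = R·λ = 6378137 × -2.813003006 = -17941718.554 m.
y = R·ln tan(π/4 + φ/2) = 6378137 × 0.431587741 = 2752725.740 m.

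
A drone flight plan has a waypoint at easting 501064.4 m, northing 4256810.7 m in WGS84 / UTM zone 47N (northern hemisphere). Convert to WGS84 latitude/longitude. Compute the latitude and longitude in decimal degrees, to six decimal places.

Zone 47N: λ₀ = 99°, k₀ = 0.9996, false easting 500000 m.
Meridian distance M = (N − FN)/k₀ = 4258514.1 m.
Inverse transverse Mercator on WGS84 gives φ = 38.45960031°, λ = 99.01219991°.

lat 38.459600°, lon 99.012200°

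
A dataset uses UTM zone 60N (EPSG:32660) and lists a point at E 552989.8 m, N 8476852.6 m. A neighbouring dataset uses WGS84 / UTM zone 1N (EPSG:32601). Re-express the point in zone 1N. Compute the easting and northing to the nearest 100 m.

UTM 60N → geographic: φ = 76.36530023°, λ = 179.01409946°.
UTM 1N (λ₀ = -177°) forward: E = 395189.243 m, N = 8479491.914 m.

E 395200 m, N 8479500 m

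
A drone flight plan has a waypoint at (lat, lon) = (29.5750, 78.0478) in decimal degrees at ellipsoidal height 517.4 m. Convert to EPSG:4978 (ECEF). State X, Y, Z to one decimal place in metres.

WGS84: a = 6378137 m, e² = 0.006694380; N(φ) = a/√(1−e²sin²φ) = 6383344.029 m.
X = (N+h)·cosφ·cosλ = 1149817.551 m; Y = (N+h)·cosφ·sinλ = 5431744.693 m; Z = (N(1−e²)+h)·sinφ = 3129742.993 m.

X 1149817.6 m, Y 5431744.7 m, Z 3129743.0 m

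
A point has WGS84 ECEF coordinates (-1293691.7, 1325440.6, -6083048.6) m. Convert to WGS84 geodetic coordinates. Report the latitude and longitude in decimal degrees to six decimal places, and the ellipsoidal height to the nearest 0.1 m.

λ = atan2(Y, X) = 134.30549943°; p = √(X²+Y²) = 1852142.3 m.
Bowring's method on WGS84 (a = 6378137 m, b = 6356752.314 m) gives φ = -73.17269999°, h = 208.234 m.

lat -73.172700°, lon 134.305499°, h 208.2 m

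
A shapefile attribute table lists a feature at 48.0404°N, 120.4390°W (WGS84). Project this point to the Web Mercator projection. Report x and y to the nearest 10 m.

Web Mercator is spherical with R = a = 6378137 m.
x = R·λ = 6378137 × -2.102057098 = -13407208.152 m.
y = R·ln tan(π/4 + φ/2) = 6378137 × 0.958521052 = 6113578.589 m.

x -13407210 m, y 6113580 m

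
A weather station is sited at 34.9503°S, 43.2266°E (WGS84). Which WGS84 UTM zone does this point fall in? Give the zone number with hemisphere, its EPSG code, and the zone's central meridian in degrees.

Zone 38S (EPSG:32738), central meridian 45°

UTM zone = ⌊(λ + 180)/6⌋ + 1; 43.2266° ∈ [42°, 48°) → zone 38.
Hemisphere: S (φ < 0).
Central meridian λ₀ = 6×38 − 183 = 45°.
EPSG code: 32738.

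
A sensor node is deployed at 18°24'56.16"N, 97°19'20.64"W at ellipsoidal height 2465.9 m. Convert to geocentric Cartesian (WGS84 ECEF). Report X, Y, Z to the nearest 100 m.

WGS84: a = 6378137 m, e² = 0.006694380; N(φ) = a/√(1−e²sin²φ) = 6380268.628 m.
X = (N+h)·cosφ·cosλ = -771835.693 m; Y = (N+h)·cosφ·sinλ = -6006487.377 m; Z = (N(1−e²)+h)·sinφ = 2002859.905 m.

X -771800 m, Y -6006500 m, Z 2002900 m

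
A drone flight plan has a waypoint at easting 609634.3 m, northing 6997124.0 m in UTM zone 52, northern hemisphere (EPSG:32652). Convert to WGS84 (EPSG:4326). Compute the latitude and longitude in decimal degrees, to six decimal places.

lat 63.086900°, lon 131.171200°

Zone 52N: λ₀ = 129°, k₀ = 0.9996, false easting 500000 m.
Meridian distance M = (N − FN)/k₀ = 6999924.0 m.
Inverse transverse Mercator on WGS84 gives φ = 63.08689979°, λ = 131.17119995°.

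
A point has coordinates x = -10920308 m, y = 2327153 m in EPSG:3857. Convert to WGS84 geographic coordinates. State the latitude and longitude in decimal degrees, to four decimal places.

R = 6378137 m. λ = x/R = -98.09879584°.
φ = 2·arctan(exp(y/R)) − 90° = 2·arctan(1.44032) − 90° = 20.45619905°.

lat 20.4562°, lon -98.0988°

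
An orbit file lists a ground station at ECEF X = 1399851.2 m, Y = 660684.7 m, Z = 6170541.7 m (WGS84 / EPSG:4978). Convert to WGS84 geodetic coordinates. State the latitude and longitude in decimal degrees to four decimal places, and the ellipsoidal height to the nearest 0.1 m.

λ = atan2(Y, X) = 25.26580199°; p = √(X²+Y²) = 1547930.1 m.
Bowring's method on WGS84 (a = 6378137 m, b = 6356752.314 m) gives φ = 76.00800025°, h = 3722.631 m.

lat 76.0080°, lon 25.2658°, h 3722.6 m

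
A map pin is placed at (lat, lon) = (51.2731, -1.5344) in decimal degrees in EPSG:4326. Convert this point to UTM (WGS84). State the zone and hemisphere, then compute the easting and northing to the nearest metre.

Zone 30N: E 602233 m, N 5681216 m

Longitude -1.5344° lies in the 6° band [-6°, 0°), giving zone 30; latitude is north of the equator, so 30N.
Zone 30 central meridian λ₀ = 6×30 − 183 = -3°; Δλ = +1.4656°.
Transverse Mercator on WGS84 with k₀ = 0.9996 gives E = 602233.254 m, N = 5681215.513 m.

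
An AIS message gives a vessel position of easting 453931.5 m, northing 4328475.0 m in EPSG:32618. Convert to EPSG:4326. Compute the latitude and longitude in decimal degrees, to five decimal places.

lat 39.10420°, lon -75.53280°

Zone 18N: λ₀ = -75°, k₀ = 0.9996, false easting 500000 m.
Meridian distance M = (N − FN)/k₀ = 4330207.1 m.
Inverse transverse Mercator on WGS84 gives φ = 39.10420021°, λ = -75.53280026°.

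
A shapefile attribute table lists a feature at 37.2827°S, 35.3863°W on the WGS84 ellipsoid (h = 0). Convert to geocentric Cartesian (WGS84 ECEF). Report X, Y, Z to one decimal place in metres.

WGS84: a = 6378137 m, e² = 0.006694380; N(φ) = a/√(1−e²sin²φ) = 6385985.008 m.
X = (N+h)·cosφ·cosλ = 4142408.719 m; Y = (N+h)·cosφ·sinλ = -2942366.168 m; Z = (N(1−e²)+h)·sinφ = -3842402.971 m.

X 4142408.7 m, Y -2942366.2 m, Z -3842403.0 m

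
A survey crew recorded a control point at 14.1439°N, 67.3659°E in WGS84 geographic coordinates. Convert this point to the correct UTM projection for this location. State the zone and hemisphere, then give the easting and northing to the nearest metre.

Zone 42N: E 323621 m, N 1564256 m

Longitude 67.3659° lies in the 6° band [66°, 72°), giving zone 42; latitude is north of the equator, so 42N.
Zone 42 central meridian λ₀ = 6×42 − 183 = 69°; Δλ = -1.6341°.
Transverse Mercator on WGS84 with k₀ = 0.9996 gives E = 323621.430 m, N = 1564255.757 m.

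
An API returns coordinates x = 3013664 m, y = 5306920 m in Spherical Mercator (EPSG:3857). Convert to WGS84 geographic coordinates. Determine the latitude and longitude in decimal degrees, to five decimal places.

lat 42.96680°, lon 27.07220°

R = 6378137 m. λ = x/R = 27.07220432°.
φ = 2·arctan(exp(y/R)) − 90° = 2·arctan(2.29802) − 90° = 42.96680110°.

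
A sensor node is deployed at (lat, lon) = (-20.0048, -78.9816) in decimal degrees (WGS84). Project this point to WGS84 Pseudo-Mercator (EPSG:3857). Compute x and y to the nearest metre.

x -8792191 m, y -2273600 m

Web Mercator is spherical with R = a = 6378137 m.
x = R·λ = 6378137 × -1.378488968 = -8792191.494 m.
y = R·ln tan(π/4 + φ/2) = 6378137 × -0.356467658 = -2273599.562 m.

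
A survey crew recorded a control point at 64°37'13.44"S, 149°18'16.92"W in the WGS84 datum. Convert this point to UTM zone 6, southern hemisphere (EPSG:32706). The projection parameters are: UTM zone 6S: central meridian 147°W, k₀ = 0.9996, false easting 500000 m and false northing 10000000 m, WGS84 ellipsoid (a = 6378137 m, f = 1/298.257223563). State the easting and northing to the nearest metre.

Zone 6 central meridian λ₀ = 6×6 − 183 = -147°; Δλ = -2.3047°.
Transverse Mercator on WGS84 with k₀ = 0.9996 gives E = 389796.987 m, N = 2831847.103 m.

E 389797 m, N 2831847 m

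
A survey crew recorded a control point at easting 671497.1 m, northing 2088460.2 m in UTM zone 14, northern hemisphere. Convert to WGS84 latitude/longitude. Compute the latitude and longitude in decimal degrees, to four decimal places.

lat 18.8811°, lon -97.3719°

Zone 14N: λ₀ = -99°, k₀ = 0.9996, false easting 500000 m.
Meridian distance M = (N − FN)/k₀ = 2089295.9 m.
Inverse transverse Mercator on WGS84 gives φ = 18.88110034°, λ = -97.37189963°.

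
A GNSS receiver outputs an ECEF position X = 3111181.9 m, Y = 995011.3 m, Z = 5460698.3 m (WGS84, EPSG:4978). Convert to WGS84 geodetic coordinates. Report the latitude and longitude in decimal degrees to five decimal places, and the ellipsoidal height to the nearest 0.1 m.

lat 59.28270°, lon 17.73520°, h 708.5 m

λ = atan2(Y, X) = 17.73520067°; p = √(X²+Y²) = 3266420.1 m.
Bowring's method on WGS84 (a = 6378137 m, b = 6356752.314 m) gives φ = 59.28270007°, h = 708.535 m.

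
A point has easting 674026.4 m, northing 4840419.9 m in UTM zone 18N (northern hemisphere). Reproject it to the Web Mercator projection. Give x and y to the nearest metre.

x -8108556 m, y 5418579 m

Unproject from UTM 18N (λ₀ = -75°) → φ = 43.69640040°, λ = -72.84040001°.
Web Mercator (R = 6378137 m): x = -8108556.238 m, y = 5418579.024 m.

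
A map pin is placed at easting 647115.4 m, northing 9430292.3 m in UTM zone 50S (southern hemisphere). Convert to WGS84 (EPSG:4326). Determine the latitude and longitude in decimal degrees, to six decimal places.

lat -5.152800°, lon 118.327300°

Zone 50S: λ₀ = 117°, k₀ = 0.9996, false easting 500000 m, false northing 10000000 m.
Meridian distance M = (N − FN)/k₀ = -569935.7 m.
Inverse transverse Mercator on WGS84 gives φ = -5.15280020°, λ = 118.32730012°.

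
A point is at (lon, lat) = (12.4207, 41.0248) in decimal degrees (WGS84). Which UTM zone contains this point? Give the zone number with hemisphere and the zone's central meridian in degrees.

Zone 33N, central meridian 15°

UTM zone = ⌊(λ + 180)/6⌋ + 1; 12.4207° ∈ [12°, 18°) → zone 33.
Hemisphere: N (φ ≥ 0).
Central meridian λ₀ = 6×33 − 183 = 15°.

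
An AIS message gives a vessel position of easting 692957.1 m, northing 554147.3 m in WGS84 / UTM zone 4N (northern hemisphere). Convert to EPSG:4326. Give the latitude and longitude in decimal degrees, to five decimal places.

Zone 4N: λ₀ = -159°, k₀ = 0.9996, false easting 500000 m.
Meridian distance M = (N − FN)/k₀ = 554369.0 m.
Inverse transverse Mercator on WGS84 gives φ = 5.01109983°, λ = -157.25959975°.

lat 5.01110°, lon -157.25960°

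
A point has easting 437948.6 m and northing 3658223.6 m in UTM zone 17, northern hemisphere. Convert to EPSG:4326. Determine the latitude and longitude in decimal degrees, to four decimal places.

lat 33.0608°, lon -81.6647°

Zone 17N: λ₀ = -81°, k₀ = 0.9996, false easting 500000 m.
Meridian distance M = (N − FN)/k₀ = 3659687.5 m.
Inverse transverse Mercator on WGS84 gives φ = 33.06079972°, λ = -81.66469947°.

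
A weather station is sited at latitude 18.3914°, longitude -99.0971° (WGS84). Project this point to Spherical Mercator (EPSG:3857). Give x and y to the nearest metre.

Web Mercator is spherical with R = a = 6378137 m.
x = R·λ = 6378137 × -1.729570674 = -11031438.711 m.
y = R·ln tan(π/4 + φ/2) = 6378137 × 0.326649067 = 2083412.501 m.

x -11031439 m, y 2083413 m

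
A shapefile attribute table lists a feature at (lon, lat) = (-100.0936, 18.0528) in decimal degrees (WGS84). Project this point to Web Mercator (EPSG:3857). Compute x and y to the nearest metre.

Web Mercator is spherical with R = a = 6378137 m.
x = R·λ = 6378137 × -1.746962880 = -11142368.584 m.
y = R·ln tan(π/4 + φ/2) = 6378137 × 0.320427363 = 2043729.618 m.

x -11142369 m, y 2043730 m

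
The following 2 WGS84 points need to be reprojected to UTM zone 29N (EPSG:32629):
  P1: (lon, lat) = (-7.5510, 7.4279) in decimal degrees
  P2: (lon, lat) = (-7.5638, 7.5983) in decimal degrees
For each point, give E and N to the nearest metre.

P1: E 659910 m, N 821314 m; P2: E 658435 m, N 840152 m

UTM zone 29N: λ₀ = -9°, k₀ = 0.9996.
P1 (7.4279°, -7.5510°) → (659909.903, 821313.614) m.
P2 (7.5983°, -7.5638°) → (658435.248, 840152.323) m.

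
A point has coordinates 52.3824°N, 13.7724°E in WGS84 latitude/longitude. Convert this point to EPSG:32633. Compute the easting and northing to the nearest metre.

Zone 33 central meridian λ₀ = 6×33 − 183 = 15°; Δλ = -1.2276°.
Transverse Mercator on WGS84 with k₀ = 0.9996 gives E = 416446.194 m, N = 5804280.273 m.

E 416446 m, N 5804280 m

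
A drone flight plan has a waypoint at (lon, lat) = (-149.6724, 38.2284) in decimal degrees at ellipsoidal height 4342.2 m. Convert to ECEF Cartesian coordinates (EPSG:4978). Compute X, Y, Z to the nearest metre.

WGS84: a = 6378137 m, e² = 0.006694380; N(φ) = a/√(1−e²sin²φ) = 6386327.449 m.
X = (N+h)·cosφ·cosλ = -4333191.064 m; Y = (N+h)·cosφ·sinλ = -2534913.309 m; Z = (N(1−e²)+h)·sinφ = 3928077.468 m.

X -4333191 m, Y -2534913 m, Z 3928077 m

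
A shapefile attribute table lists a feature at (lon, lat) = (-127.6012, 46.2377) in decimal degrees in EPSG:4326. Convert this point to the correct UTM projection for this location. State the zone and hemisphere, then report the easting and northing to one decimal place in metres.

Longitude -127.6012° lies in the 6° band [-132°, -126°), giving zone 9; latitude is north of the equator, so 9N.
Zone 9 central meridian λ₀ = 6×9 − 183 = -129°; Δλ = +1.3988°.
Transverse Mercator on WGS84 with k₀ = 0.9996 gives E = 607847.129 m, N = 5121409.013 m.

Zone 9N: E 607847.1 m, N 5121409.0 m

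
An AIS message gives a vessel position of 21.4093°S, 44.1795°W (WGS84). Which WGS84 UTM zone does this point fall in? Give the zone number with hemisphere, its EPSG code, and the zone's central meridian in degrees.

Zone 23S (EPSG:32723), central meridian -45°

UTM zone = ⌊(λ + 180)/6⌋ + 1; -44.1795° ∈ [-48°, -42°) → zone 23.
Hemisphere: S (φ < 0).
Central meridian λ₀ = 6×23 − 183 = -45°.
EPSG code: 32723.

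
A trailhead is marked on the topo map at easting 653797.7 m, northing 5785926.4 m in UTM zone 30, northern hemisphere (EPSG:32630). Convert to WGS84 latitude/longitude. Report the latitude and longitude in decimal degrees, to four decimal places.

lat 52.2023°, lon -0.7494°

Zone 30N: λ₀ = -3°, k₀ = 0.9996, false easting 500000 m.
Meridian distance M = (N − FN)/k₀ = 5788241.7 m.
Inverse transverse Mercator on WGS84 gives φ = 52.20230043°, λ = -0.74939956°.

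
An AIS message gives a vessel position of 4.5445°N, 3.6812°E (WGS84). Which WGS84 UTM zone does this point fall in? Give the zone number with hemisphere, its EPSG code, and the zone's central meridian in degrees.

UTM zone = ⌊(λ + 180)/6⌋ + 1; 3.6812° ∈ [0°, 6°) → zone 31.
Hemisphere: N (φ ≥ 0).
Central meridian λ₀ = 6×31 − 183 = 3°.
EPSG code: 32631.

Zone 31N (EPSG:32631), central meridian 3°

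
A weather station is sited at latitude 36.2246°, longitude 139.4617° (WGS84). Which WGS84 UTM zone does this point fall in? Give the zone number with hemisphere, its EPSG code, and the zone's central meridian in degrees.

Zone 54N (EPSG:32654), central meridian 141°

UTM zone = ⌊(λ + 180)/6⌋ + 1; 139.4617° ∈ [138°, 144°) → zone 54.
Hemisphere: N (φ ≥ 0).
Central meridian λ₀ = 6×54 − 183 = 141°.
EPSG code: 32654.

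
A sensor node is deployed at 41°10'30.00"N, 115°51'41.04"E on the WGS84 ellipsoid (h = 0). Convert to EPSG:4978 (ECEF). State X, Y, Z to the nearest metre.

WGS84: a = 6378137 m, e² = 0.006694380; N(φ) = a/√(1−e²sin²φ) = 6387410.612 m.
X = (N+h)·cosφ·cosλ = -2097149.478 m; Y = (N+h)·cosφ·sinλ = 4326324.182 m; Z = (N(1−e²)+h)·sinφ = 4177071.283 m.

X -2097149 m, Y 4326324 m, Z 4177071 m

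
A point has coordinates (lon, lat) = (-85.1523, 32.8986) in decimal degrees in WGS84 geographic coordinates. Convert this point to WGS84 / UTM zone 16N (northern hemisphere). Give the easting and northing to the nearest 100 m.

Zone 16 central meridian λ₀ = 6×16 − 183 = -87°; Δλ = +1.8477°.
Transverse Mercator on WGS84 with k₀ = 0.9996 gives E = 672813.980 m, N = 3641559.635 m.

E 672800 m, N 3641600 m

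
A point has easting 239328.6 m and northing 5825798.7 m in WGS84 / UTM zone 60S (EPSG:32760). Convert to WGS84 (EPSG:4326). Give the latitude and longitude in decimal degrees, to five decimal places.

Zone 60S: λ₀ = 177°, k₀ = 0.9996, false easting 500000 m, false northing 10000000 m.
Meridian distance M = (N − FN)/k₀ = -4175871.6 m.
Inverse transverse Mercator on WGS84 gives φ = -37.67800042°, λ = 174.04420040°.

lat -37.67800°, lon 174.04420°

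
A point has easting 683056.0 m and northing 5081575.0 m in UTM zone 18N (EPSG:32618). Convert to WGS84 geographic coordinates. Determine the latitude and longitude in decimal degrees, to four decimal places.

Zone 18N: λ₀ = -75°, k₀ = 0.9996, false easting 500000 m.
Meridian distance M = (N − FN)/k₀ = 5083608.4 m.
Inverse transverse Mercator on WGS84 gives φ = 45.86340038°, λ = -72.64169974°.

lat 45.8634°, lon -72.6417°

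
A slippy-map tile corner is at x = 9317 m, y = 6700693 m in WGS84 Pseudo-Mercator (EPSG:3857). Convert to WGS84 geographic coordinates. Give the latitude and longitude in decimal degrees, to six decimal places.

R = 6378137 m. λ = x/R = 0.08369604°.
φ = 2·arctan(exp(y/R)) − 90° = 2·arctan(2.85929) − 90° = 51.44669763°.

lat 51.446698°, lon 0.083696°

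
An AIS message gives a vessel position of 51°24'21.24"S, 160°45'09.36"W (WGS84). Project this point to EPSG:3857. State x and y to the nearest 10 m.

x -17894900 m, y -6693410 m

Web Mercator is spherical with R = a = 6378137 m.
x = R·λ = 6378137 × -2.805662151 = -17894897.576 m.
y = R·ln tan(π/4 + φ/2) = 6378137 × -1.049430147 = -6693409.246 m.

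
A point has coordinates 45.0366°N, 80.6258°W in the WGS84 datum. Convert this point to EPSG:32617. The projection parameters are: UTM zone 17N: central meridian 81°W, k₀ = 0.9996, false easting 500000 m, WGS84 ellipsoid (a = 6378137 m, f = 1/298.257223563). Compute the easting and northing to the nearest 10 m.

E 529470 m, N 4987080 m

Zone 17 central meridian λ₀ = 6×17 − 183 = -81°; Δλ = +0.3742°.
Transverse Mercator on WGS84 with k₀ = 0.9996 gives E = 529473.902 m, N = 4987084.310 m.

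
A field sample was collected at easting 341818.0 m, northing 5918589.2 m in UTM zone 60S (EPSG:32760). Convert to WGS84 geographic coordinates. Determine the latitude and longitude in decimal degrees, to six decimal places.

lat -36.865400°, lon 175.225400°

Zone 60S: λ₀ = 177°, k₀ = 0.9996, false easting 500000 m, false northing 10000000 m.
Meridian distance M = (N − FN)/k₀ = -4083044.0 m.
Inverse transverse Mercator on WGS84 gives φ = -36.86539969°, λ = 175.22539962°.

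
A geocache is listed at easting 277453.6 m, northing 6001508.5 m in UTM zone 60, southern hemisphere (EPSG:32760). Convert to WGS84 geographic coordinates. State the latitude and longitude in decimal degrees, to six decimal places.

Zone 60S: λ₀ = 177°, k₀ = 0.9996, false easting 500000 m, false northing 10000000 m.
Meridian distance M = (N − FN)/k₀ = -4000091.5 m.
Inverse transverse Mercator on WGS84 gives φ = -36.10559985°, λ = 174.52769956°.

lat -36.105600°, lon 174.527700°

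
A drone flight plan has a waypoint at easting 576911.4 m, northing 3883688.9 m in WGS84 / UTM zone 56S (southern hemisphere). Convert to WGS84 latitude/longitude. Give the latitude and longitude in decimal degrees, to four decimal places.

lat -55.1874°, lon 154.2080°

Zone 56S: λ₀ = 153°, k₀ = 0.9996, false easting 500000 m, false northing 10000000 m.
Meridian distance M = (N − FN)/k₀ = -6118758.6 m.
Inverse transverse Mercator on WGS84 gives φ = -55.18739962°, λ = 154.20799949°.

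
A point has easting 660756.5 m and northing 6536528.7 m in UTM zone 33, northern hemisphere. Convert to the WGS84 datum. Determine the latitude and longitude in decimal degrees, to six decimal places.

lat 58.938200°, lon 17.793600°

Zone 33N: λ₀ = 15°, k₀ = 0.9996, false easting 500000 m.
Meridian distance M = (N − FN)/k₀ = 6539144.4 m.
Inverse transverse Mercator on WGS84 gives φ = 58.93819996°, λ = 17.79360000°.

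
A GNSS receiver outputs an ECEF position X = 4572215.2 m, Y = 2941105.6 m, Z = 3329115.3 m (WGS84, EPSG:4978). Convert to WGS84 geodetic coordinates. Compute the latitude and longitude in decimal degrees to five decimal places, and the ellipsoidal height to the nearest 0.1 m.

λ = atan2(Y, X) = 32.75140013°; p = √(X²+Y²) = 5436474.4 m.
Bowring's method on WGS84 (a = 6378137 m, b = 6356752.314 m) gives φ = 31.65349952°, h = 2531.206 m.

lat 31.65350°, lon 32.75140°, h 2531.2 m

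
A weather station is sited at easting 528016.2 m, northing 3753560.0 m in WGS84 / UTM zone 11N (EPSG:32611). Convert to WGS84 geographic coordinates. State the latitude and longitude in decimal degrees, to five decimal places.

Zone 11N: λ₀ = -117°, k₀ = 0.9996, false easting 500000 m.
Meridian distance M = (N − FN)/k₀ = 3755062.0 m.
Inverse transverse Mercator on WGS84 gives φ = 33.92210009°, λ = -116.69690003°.

lat 33.92210°, lon -116.69690°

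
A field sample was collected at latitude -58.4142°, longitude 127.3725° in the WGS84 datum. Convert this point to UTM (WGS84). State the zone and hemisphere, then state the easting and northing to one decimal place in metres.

Zone 52S: E 404918.9 m, N 3524023.7 m

Longitude 127.3725° lies in the 6° band [126°, 132°), giving zone 52; latitude is south of the equator, so 52S.
Zone 52 central meridian λ₀ = 6×52 − 183 = 129°; Δλ = -1.6275°.
Transverse Mercator on WGS84 with k₀ = 0.9996 gives E = 404918.909 m, N = 3524023.696 m.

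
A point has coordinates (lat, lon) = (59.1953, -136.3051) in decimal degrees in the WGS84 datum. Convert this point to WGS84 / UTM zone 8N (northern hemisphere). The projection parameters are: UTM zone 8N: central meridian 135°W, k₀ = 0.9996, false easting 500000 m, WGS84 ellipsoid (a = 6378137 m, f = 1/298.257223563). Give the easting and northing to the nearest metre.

E 425447 m, N 6562528 m

Zone 8 central meridian λ₀ = 6×8 − 183 = -135°; Δλ = -1.3051°.
Transverse Mercator on WGS84 with k₀ = 0.9996 gives E = 425447.096 m, N = 6562528.464 m.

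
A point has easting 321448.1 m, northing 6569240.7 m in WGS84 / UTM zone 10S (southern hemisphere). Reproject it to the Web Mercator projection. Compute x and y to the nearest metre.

Unproject from UTM 10S (λ₀ = -123°) → φ = -30.99689955°, λ = -124.87010047°.
Web Mercator (R = 6378137 m): x = -13900475.999 m, y = -3632346.497 m.

x -13900476 m, y -3632346 m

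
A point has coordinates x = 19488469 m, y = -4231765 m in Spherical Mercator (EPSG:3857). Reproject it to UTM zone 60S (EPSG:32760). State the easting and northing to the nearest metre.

Web Mercator inverse (R = 6378137 m) → φ = -35.49800006°, λ = 175.06789567°.
UTM 60S forward: E = 324756.216 m, N = 6070012.219 m.

E 324756 m, N 6070012 m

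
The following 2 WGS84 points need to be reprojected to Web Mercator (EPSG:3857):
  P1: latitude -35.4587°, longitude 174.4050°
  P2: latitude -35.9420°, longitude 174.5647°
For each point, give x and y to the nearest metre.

Web Mercator: x = R·λ, y = R·ln tan(π/4+φ/2), R = 6378137 m.
P1 (-35.4587°, 174.4050°) → (19414675.792, -4226392.686) m.
P2 (-35.9420°, 174.5647°) → (19432453.514, -4292643.593) m.

P1: x 19414676 m, y -4226393 m; P2: x 19432454 m, y -4292644 m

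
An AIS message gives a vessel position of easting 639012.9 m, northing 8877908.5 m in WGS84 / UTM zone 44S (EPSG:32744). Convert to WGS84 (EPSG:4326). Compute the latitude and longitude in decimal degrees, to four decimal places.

lat -10.1484°, lon 82.2689°

Zone 44S: λ₀ = 81°, k₀ = 0.9996, false easting 500000 m, false northing 10000000 m.
Meridian distance M = (N − FN)/k₀ = -1122540.5 m.
Inverse transverse Mercator on WGS84 gives φ = -10.14840045°, λ = 82.26889993°.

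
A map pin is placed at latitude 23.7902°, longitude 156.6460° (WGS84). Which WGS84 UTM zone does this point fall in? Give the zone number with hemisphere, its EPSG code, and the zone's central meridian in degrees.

Zone 57N (EPSG:32657), central meridian 159°

UTM zone = ⌊(λ + 180)/6⌋ + 1; 156.6460° ∈ [156°, 162°) → zone 57.
Hemisphere: N (φ ≥ 0).
Central meridian λ₀ = 6×57 − 183 = 159°.
EPSG code: 32657.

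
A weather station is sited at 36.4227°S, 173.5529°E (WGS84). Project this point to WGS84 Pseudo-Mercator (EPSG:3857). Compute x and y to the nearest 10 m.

x 19319820 m, y -4358940 m

Web Mercator is spherical with R = a = 6378137 m.
x = R·λ = 6378137 × 3.029069531 = 19319820.454 m.
y = R·ln tan(π/4 + φ/2) = 6378137 × -0.683419188 = -4358941.209 m.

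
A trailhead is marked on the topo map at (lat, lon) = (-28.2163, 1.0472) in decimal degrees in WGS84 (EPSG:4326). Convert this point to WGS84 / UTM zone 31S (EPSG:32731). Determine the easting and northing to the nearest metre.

Zone 31 central meridian λ₀ = 6×31 − 183 = 3°; Δλ = -1.9528°.
Transverse Mercator on WGS84 with k₀ = 0.9996 gives E = 308359.872 m, N = 6877292.124 m.

E 308360 m, N 6877292 m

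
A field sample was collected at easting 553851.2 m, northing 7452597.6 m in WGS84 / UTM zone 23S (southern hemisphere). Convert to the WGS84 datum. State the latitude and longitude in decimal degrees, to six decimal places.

Zone 23S: λ₀ = -45°, k₀ = 0.9996, false easting 500000 m, false northing 10000000 m.
Meridian distance M = (N − FN)/k₀ = -2548421.8 m.
Inverse transverse Mercator on WGS84 gives φ = -23.03420045°, λ = -44.47440037°.

lat -23.034200°, lon -44.474400°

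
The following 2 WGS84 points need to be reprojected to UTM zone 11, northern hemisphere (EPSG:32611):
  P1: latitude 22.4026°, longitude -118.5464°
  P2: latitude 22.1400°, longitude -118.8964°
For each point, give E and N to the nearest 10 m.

UTM zone 11N: λ₀ = -117°, k₀ = 0.9996.
P1 (22.4026°, -118.5464°) → (340819.953, 2478209.042) m.
P2 (22.1400°, -118.8964°) → (304418.964, 2449543.257) m.

P1: E 340820 m, N 2478210 m; P2: E 304420 m, N 2449540 m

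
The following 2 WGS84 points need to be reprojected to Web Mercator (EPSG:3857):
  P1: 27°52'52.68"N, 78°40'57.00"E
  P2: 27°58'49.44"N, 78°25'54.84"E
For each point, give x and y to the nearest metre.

Web Mercator: x = R·λ, y = R·ln tan(π/4+φ/2), R = 6378137 m.
P1 (27.8813°, 78.6825°) → (8758895.834, 3234016.661) m.
P2 (27.9804°, 78.4319°) → (8730999.170, 3246502.903) m.

P1: x 8758896 m, y 3234017 m; P2: x 8730999 m, y 3246503 m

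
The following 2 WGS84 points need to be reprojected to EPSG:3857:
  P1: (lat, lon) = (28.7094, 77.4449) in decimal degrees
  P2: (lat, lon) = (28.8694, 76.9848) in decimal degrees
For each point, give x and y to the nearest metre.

P1: x 8621127 m, y 3338711 m; P2: x 8569909 m, y 3359034 m

Web Mercator: x = R·λ, y = R·ln tan(π/4+φ/2), R = 6378137 m.
P1 (28.7094°, 77.4449°) → (8621126.833, 3338710.904) m.
P2 (28.8694°, 76.9848°) → (8569908.735, 3359034.059) m.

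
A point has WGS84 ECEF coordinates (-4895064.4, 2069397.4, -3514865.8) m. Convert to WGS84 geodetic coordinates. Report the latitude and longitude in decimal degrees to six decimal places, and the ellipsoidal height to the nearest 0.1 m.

lat -33.656800°, lon 157.083700°, h 76.2 m

λ = atan2(Y, X) = 157.08370034°; p = √(X²+Y²) = 5314514.2 m.
Bowring's method on WGS84 (a = 6378137 m, b = 6356752.314 m) gives φ = -33.65679970°, h = 76.175 m.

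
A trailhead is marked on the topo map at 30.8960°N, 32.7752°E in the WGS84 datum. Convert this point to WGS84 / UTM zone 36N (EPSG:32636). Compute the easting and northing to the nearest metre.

E 478516 m, N 3418098 m

Zone 36 central meridian λ₀ = 6×36 − 183 = 33°; Δλ = -0.2248°.
Transverse Mercator on WGS84 with k₀ = 0.9996 gives E = 478515.948 m, N = 3418097.856 m.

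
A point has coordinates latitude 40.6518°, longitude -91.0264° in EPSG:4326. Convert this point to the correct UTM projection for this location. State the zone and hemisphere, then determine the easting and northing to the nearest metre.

Longitude -91.0264° lies in the 6° band [-96°, -90°), giving zone 15; latitude is north of the equator, so 15N.
Zone 15 central meridian λ₀ = 6×15 − 183 = -93°; Δλ = +1.9736°.
Transverse Mercator on WGS84 with k₀ = 0.9996 gives E = 666858.265 m, N = 4501977.287 m.

Zone 15N: E 666858 m, N 4501977 m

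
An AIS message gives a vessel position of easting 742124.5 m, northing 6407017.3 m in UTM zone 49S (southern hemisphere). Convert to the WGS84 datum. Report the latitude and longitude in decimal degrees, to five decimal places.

Zone 49S: λ₀ = 111°, k₀ = 0.9996, false easting 500000 m, false northing 10000000 m.
Meridian distance M = (N − FN)/k₀ = -3594420.5 m.
Inverse transverse Mercator on WGS84 gives φ = -32.44770040°, λ = 113.57559986°.

lat -32.44770°, lon 113.57560°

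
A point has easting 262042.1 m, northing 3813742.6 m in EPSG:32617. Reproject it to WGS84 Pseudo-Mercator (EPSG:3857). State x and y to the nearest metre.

Unproject from UTM 17N (λ₀ = -81°) → φ = 34.43779990°, λ = -83.58979974°.
Web Mercator (R = 6378137 m): x = -9305173.943 m, y = 4087740.444 m.

x -9305174 m, y 4087740 m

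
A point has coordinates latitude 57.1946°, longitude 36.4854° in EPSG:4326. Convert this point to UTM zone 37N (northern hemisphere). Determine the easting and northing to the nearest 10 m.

E 348060 m, N 6341850 m

Zone 37 central meridian λ₀ = 6×37 − 183 = 39°; Δλ = -2.5146°.
Transverse Mercator on WGS84 with k₀ = 0.9996 gives E = 348061.734 m, N = 6341851.333 m.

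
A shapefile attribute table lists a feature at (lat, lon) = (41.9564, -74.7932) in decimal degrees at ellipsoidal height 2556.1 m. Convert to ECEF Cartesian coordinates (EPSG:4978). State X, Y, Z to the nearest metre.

X 1246504 m, Y -4585745 m, Z 4243713 m

WGS84: a = 6378137 m, e² = 0.006694380; N(φ) = a/√(1−e²sin²φ) = 6387700.951 m.
X = (N+h)·cosφ·cosλ = 1246503.651 m; Y = (N+h)·cosφ·sinλ = -4585744.519 m; Z = (N(1−e²)+h)·sinφ = 4243712.638 m.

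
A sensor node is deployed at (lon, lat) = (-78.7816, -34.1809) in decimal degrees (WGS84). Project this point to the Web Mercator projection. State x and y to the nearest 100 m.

Web Mercator is spherical with R = a = 6378137 m.
x = R·λ = 6378137 × -1.374998310 = -8769927.596 m.
y = R·ln tan(π/4 + φ/2) = 6378137 × -0.635470580 = -4053118.418 m.

x -8769900 m, y -4053100 m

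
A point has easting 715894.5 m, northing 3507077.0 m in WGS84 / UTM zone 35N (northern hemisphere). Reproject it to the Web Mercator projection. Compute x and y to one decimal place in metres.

Unproject from UTM 35N (λ₀ = 27°) → φ = 31.67869972°, λ = 29.27749977°.
Web Mercator (R = 6378137 m): x = 3259156.366 m, y = 3721208.474 m.

x 3259156.4 m, y 3721208.5 m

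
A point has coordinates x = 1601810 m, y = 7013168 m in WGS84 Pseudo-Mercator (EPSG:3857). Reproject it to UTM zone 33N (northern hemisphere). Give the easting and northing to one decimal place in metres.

E 459170.5 m, N 5890554.8 m

Web Mercator inverse (R = 6378137 m) → φ = 53.16279746°, λ = 14.38930405°.
UTM 33N forward: E = 459170.510 m, N = 5890554.804 m.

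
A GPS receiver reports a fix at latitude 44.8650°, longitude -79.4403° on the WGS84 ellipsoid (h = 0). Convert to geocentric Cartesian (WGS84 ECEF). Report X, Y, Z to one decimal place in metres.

X 829835.2 m, Y -4451499.7 m, Z 4476727.5 m

WGS84: a = 6378137 m, e² = 0.006694380; N(φ) = a/√(1−e²sin²φ) = 6388787.735 m.
X = (N+h)·cosφ·cosλ = 829835.246 m; Y = (N+h)·cosφ·sinλ = -4451499.673 m; Z = (N(1−e²)+h)·sinφ = 4476727.472 m.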